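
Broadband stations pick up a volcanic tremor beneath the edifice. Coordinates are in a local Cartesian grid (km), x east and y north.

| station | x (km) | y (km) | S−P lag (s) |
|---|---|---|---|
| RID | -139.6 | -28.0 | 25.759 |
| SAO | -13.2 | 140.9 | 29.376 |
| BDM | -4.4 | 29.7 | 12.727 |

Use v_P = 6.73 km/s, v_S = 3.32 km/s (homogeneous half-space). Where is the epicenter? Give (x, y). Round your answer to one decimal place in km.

Distance from S−P lag: d = Δt · v_P v_S / (v_P − v_S) = Δt · (6.73·3.32)/(6.73−3.32) ≈ 6.5524·Δt.
So d_RID = 168.78, d_SAO = 192.48, d_BDM = 83.39 km.
Circle about each station: (x + 139.6)² + (y + 28.0)² = 168.78²; (x + 13.2)² + (y − 140.9)² = 192.48²; (x + 4.4)² + (y − 29.7)² = 83.39².
Subtracting the RID equation from the SAO and BDM equations removes the quadratic terms:
252.8 x + 337.8 y = -8806.97
270.4 x + 115.4 y = 2162.09
Solving the 2×2 system: x ≈ 28.1, y ≈ -47.1 km.

(28.1, -47.1)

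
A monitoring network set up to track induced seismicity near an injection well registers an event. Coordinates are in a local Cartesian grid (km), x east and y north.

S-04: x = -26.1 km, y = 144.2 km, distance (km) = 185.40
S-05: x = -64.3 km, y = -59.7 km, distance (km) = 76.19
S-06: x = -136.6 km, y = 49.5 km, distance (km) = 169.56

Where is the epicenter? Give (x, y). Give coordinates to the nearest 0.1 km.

Circle about each station: (x + 26.1)² + (y − 144.2)² = 185.40²; (x + 64.3)² + (y + 59.7)² = 76.19²; (x + 136.6)² + (y − 49.5)² = 169.56².
Subtracting pairs of circle equations eliminates x²+y² and gives linear equations (the radical axes):
-76.4 x − 407.8 y = 14791.97
-221.0 x − 189.4 y = 5257.53
Solving the 2×2 system: x ≈ 8.7, y ≈ -37.9 km.

(8.7, -37.9)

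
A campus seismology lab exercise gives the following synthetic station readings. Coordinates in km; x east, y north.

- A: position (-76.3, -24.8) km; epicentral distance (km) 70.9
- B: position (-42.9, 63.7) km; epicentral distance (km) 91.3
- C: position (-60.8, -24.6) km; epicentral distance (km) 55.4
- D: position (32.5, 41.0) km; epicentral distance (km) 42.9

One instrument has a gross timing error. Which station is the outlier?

D

Solve using three stations at a time. Using A, B, C (subtract circle equations pairwise → linear system) gives (x, y) ≈ (-5.5, -19.7).
Distances from that point to each station vs reported:
  A: calculated 71.0 vs reported 70.9 → residual 0.1 km
  B: calculated 91.4 vs reported 91.3 → residual 0.1 km
  C: calculated 55.6 vs reported 55.4 → residual 0.2 km
  D: calculated 71.6 vs reported 42.9 → residual 28.7 km
A, B, C are mutually consistent (residuals ≈ 0); D is off by 28.7 km.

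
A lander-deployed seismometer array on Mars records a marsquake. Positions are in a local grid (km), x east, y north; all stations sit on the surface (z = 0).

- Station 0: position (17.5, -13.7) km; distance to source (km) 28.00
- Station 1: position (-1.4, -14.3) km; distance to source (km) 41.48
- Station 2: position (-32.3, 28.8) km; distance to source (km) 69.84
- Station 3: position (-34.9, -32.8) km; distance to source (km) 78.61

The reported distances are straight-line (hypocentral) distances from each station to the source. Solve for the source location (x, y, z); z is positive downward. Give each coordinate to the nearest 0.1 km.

x ≈ 32.2 km, y ≈ 5.8 km, depth ≈ 13.7 km

Each station gives a sphere (x−x_i)² + (y−y_i)² + z² = d_i² (stations at z=0).
Subtracting the Station 0 sphere from Station 1 and Station 2: z² cancels, leaving linear equations in x and y:
-37.8 x − 1.2 y = -1224.08
-99.6 x + 85.0 y = -2714.84
Solving: x ≈ 32.199, y ≈ 5.791 km (keep extra digits for the depth step; rounded: 32.2, 5.8).
Then from the Station 0 sphere: z² = 28.00² − (x − 17.5)² − (y + 13.7)² with x = 32.199, y = 5.791, so z ≈ 13.713 ≈ 13.7 km.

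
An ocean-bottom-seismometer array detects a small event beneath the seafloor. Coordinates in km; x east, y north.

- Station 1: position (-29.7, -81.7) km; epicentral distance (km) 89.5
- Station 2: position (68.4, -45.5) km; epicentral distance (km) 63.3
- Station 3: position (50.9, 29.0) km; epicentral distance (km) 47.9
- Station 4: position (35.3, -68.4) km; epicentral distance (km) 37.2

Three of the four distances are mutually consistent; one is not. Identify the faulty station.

Station 4

Solve using three stations at a time. Using Station 1, Station 2, Station 3 (subtract circle equations pairwise → linear system) gives (x, y) ≈ (18.6, -6.4).
Distances from that point to each station vs reported:
  Station 1: calculated 89.5 vs reported 89.5 → residual 0.0 km
  Station 2: calculated 63.3 vs reported 63.3 → residual 0.0 km
  Station 3: calculated 47.9 vs reported 47.9 → residual 0.0 km
  Station 4: calculated 64.2 vs reported 37.2 → residual 27.0 km
Station 1, Station 2, Station 3 are mutually consistent (residuals ≈ 0); Station 4 is off by 27.0 km.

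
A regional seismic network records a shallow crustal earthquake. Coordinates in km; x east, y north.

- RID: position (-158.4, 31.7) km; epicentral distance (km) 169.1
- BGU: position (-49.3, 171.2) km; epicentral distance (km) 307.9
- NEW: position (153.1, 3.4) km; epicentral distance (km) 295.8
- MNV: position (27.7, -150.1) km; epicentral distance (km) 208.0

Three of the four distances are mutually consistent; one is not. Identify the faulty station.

Solve using three stations at a time. Using RID, BGU, NEW (subtract circle equations pairwise → linear system) gives (x, y) ≈ (-110.7, -130.5).
Distances from that point to each station vs reported:
  RID: calculated 169.1 vs reported 169.1 → residual 0.0 km
  BGU: calculated 307.9 vs reported 307.9 → residual 0.0 km
  NEW: calculated 295.8 vs reported 295.8 → residual 0.0 km
  MNV: calculated 139.7 vs reported 208.0 → residual 68.3 km
RID, BGU, NEW are mutually consistent (residuals ≈ 0); MNV is off by 68.3 km.

MNV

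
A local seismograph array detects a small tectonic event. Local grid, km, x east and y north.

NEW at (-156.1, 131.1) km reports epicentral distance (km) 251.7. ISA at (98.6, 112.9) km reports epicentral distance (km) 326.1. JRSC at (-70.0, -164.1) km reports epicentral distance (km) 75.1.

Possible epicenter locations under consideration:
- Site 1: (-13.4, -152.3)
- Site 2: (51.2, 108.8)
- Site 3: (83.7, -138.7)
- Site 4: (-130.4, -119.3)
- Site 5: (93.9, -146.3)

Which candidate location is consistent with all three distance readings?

For each candidate, compare |candidate − station| to the reported distance:
Site 1: residuals NEW 65.6, ISA 38.2, JRSC 17.3 → max 65.6 km
Site 2: residuals NEW 43.2, ISA 278.5, JRSC 223.5 → max 278.5 km
Site 3: residuals NEW 109.3, ISA 74.1, JRSC 80.7 → max 109.3 km
Site 4: residuals NEW 0.0, ISA 0.0, JRSC 0.1 → max 0.1 km
Site 5: residuals NEW 121.7, ISA 66.9, JRSC 89.8 → max 121.7 km
Only Site 4 has all residuals ≈ 0.

Site 4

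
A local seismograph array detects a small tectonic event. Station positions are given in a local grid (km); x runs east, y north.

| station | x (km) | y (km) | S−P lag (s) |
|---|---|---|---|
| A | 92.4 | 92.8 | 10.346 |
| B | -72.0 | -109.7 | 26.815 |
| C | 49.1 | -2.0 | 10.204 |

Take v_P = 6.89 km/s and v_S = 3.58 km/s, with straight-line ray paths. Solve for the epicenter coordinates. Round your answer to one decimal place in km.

19.4 km east, 68.0 km north

Distance from S−P lag: d = Δt · v_P v_S / (v_P − v_S) = Δt · (6.89·3.58)/(6.89−3.58) ≈ 7.4520·Δt.
So d_A = 77.10, d_B = 199.83, d_C = 76.04 km.
Circle about each station: (x − 92.4)² + (y − 92.8)² = 77.10²; (x + 72.0)² + (y + 109.7)² = 199.83²; (x − 49.1)² + (y + 2.0)² = 76.04².
Subtracting the A equation from the B and C equations removes the quadratic terms:
-328.8 x − 405.0 y = -33919.13
-86.6 x − 189.6 y = -14572.46
Solving the 2×2 system: x ≈ 19.4, y ≈ 68.0 km.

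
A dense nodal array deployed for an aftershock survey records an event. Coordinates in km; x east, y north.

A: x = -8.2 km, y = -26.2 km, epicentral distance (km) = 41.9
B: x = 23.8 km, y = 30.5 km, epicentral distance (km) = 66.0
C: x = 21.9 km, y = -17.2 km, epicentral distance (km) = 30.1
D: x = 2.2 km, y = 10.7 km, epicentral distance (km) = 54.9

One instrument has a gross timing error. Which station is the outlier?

Solve using three stations at a time. Using A, B, D (subtract circle equations pairwise → linear system) gives (x, y) ≈ (32.8, -34.9).
Distances from that point to each station vs reported:
  A: calculated 41.9 vs reported 41.9 → residual 0.0 km
  B: calculated 66.0 vs reported 66.0 → residual 0.0 km
  C: calculated 20.8 vs reported 30.1 → residual 9.3 km
  D: calculated 54.9 vs reported 54.9 → residual 0.0 km
A, B, D are mutually consistent (residuals ≈ 0); C is off by 9.3 km.

C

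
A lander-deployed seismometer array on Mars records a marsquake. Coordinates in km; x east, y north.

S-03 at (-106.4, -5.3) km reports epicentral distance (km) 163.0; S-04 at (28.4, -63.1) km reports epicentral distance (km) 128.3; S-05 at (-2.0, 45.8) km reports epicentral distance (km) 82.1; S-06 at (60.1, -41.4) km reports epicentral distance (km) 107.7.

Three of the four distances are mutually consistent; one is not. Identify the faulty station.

S-05

Solve using three stations at a time. Using S-03, S-04, S-06 (subtract circle equations pairwise → linear system) gives (x, y) ≈ (40.9, 64.7).
Distances from that point to each station vs reported:
  S-03: calculated 163.1 vs reported 163.0 → residual 0.1 km
  S-04: calculated 128.4 vs reported 128.3 → residual 0.1 km
  S-05: calculated 46.9 vs reported 82.1 → residual 35.2 km
  S-06: calculated 107.8 vs reported 107.7 → residual 0.1 km
S-03, S-04, S-06 are mutually consistent (residuals ≈ 0); S-05 is off by 35.2 km.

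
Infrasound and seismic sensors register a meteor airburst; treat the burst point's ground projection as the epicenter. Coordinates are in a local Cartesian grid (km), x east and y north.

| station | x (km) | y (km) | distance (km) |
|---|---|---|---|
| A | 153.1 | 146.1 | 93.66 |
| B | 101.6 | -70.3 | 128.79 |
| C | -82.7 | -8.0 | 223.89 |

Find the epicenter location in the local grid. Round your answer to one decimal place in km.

Circle about each station: (x − 153.1)² + (y − 146.1)² = 93.66²; (x − 101.6)² + (y + 70.3)² = 128.79²; (x + 82.7)² + (y + 8.0)² = 223.89².
Subtracting pairs of circle equations eliminates x²+y² and gives linear equations (the radical axes):
-103.0 x − 432.8 y = -37334.84
-471.6 x − 308.2 y = -79236.07
Solving the 2×2 system: x ≈ 132.2, y ≈ 54.8 km.

(132.2, 54.8)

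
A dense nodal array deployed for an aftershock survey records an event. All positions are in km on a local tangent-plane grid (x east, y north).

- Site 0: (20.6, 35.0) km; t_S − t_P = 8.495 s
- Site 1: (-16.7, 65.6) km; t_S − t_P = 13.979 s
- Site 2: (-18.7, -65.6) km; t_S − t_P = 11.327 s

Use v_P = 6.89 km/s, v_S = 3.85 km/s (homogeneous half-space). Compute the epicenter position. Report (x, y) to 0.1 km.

Distance from S−P lag: d = Δt · v_P v_S / (v_P − v_S) = Δt · (6.89·3.85)/(6.89−3.85) ≈ 8.7258·Δt.
So d_Site 0 = 74.13, d_Site 1 = 121.98, d_Site 2 = 98.84 km.
Circle about each station: (x − 20.6)² + (y − 35.0)² = 74.13²; (x + 16.7)² + (y − 65.6)² = 121.98²; (x + 18.7)² + (y + 65.6)² = 98.84².
Subtracting the Site 0 equation from the Site 1 and Site 2 equations removes the quadratic terms:
-74.6 x + 61.2 y = -6450.97
-78.6 x − 201.2 y = -1270.40
Solving the 2×2 system: x ≈ 69.4, y ≈ -20.8 km.
Check against Site 0 (with the unrounded x, y): √((x − 20.6)²+(y − 35.0)²) = 74.14 ≈ 74.13 km. ✓

(69.4, -20.8)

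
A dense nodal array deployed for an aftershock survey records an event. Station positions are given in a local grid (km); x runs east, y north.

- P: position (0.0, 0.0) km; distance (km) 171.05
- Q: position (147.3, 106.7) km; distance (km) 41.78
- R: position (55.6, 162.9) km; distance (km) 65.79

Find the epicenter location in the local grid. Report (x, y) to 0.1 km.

Circle about each station: x² + y² = 171.05²; (x − 147.3)² + (y − 106.7)² = 41.78²; (x − 55.6)² + (y − 162.9)² = 65.79².
Subtracting the P equation from the Q and R equations removes the quadratic terms:
294.6 x + 213.4 y = 60594.71
111.2 x + 325.8 y = 54557.55
Solving the 2×2 system: x ≈ 112.1, y ≈ 129.2 km.

(112.1, 129.2)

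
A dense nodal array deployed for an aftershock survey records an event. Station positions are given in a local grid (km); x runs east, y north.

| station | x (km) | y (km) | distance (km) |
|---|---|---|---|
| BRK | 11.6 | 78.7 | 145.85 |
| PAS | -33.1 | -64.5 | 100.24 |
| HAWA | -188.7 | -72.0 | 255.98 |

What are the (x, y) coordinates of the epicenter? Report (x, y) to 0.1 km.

x ≈ 66.8 km, y ≈ -56.3 km

Circle about each station: (x − 11.6)² + (y − 78.7)² = 145.85²; (x + 33.1)² + (y + 64.5)² = 100.24²; (x + 188.7)² + (y + 72.0)² = 255.98².
Subtracting the BRK equation from the PAS and HAWA equations removes the quadratic terms:
-89.4 x − 286.4 y = 10151.77
-400.6 x − 301.4 y = -9790.10
Solving the 2×2 system: x ≈ 66.8, y ≈ -56.3 km.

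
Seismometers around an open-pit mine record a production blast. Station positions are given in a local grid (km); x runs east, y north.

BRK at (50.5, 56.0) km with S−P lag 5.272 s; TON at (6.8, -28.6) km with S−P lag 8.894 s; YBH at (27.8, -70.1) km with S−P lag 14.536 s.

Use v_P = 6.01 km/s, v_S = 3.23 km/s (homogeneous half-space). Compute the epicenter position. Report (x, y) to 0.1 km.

Distance from S−P lag: d = Δt · v_P v_S / (v_P − v_S) = Δt · (6.01·3.23)/(6.01−3.23) ≈ 6.9828·Δt.
So d_BRK = 36.81, d_TON = 62.11, d_YBH = 101.50 km.
Circle about each station: (x − 50.5)² + (y − 56.0)² = 36.81²; (x − 6.8)² + (y + 28.6)² = 62.11²; (x − 27.8)² + (y + 70.1)² = 101.50².
Subtracting the BRK equation from the TON and YBH equations removes the quadratic terms:
-87.4 x − 169.2 y = -7324.73
-45.4 x − 252.2 y = -8946.67
Solving the 2×2 system: x ≈ 23.2, y ≈ 31.3 km.
Check against BRK (with the unrounded x, y): √((x − 50.5)²+(y − 56.0)²) = 36.80 ≈ 36.81 km. ✓

(23.2, 31.3)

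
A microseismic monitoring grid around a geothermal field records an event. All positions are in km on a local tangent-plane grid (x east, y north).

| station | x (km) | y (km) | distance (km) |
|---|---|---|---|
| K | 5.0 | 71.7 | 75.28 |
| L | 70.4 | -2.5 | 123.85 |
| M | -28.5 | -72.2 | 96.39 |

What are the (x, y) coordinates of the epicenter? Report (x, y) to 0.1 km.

(-51.1, 21.5)

Circle about each station: (x − 5.0)² + (y − 71.7)² = 75.28²; (x − 70.4)² + (y + 2.5)² = 123.85²; (x + 28.5)² + (y + 72.2)² = 96.39².
Subtracting the K equation from the L and M equations removes the quadratic terms:
130.8 x − 148.4 y = -9875.22
-67.0 x − 287.8 y = -2764.75
Solving the 2×2 system: x ≈ -51.1, y ≈ 21.5 km.
Check against K (with the unrounded x, y): √((x − 5.0)²+(y − 71.7)²) = 75.28 ≈ 75.28 km. ✓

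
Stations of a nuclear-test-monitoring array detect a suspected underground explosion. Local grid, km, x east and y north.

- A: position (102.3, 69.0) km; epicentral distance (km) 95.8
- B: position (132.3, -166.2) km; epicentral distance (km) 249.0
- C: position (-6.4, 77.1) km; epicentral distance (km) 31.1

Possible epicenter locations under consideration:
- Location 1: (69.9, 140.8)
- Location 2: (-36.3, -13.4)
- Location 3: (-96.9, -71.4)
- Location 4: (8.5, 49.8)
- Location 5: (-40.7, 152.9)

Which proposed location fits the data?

For each candidate, compare |candidate − station| to the reported distance:
Location 1: residuals A 17.0, B 64.3, C 68.3 → max 68.3 km
Location 2: residuals A 65.4, B 21.5, C 64.2 → max 65.4 km
Location 3: residuals A 147.9, B 1.0, C 142.8 → max 147.9 km
Location 4: residuals A 0.1, B 0.0, C 0.0 → max 0.1 km
Location 5: residuals A 70.0, B 114.0, C 52.1 → max 114.0 km
Only Location 4 has all residuals ≈ 0.

Location 4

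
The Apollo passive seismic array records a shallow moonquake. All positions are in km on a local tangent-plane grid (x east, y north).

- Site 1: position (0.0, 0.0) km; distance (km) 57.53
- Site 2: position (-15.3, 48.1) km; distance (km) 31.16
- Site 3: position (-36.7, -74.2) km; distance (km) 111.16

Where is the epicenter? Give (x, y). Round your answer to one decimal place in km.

-44.3 km east, 36.7 km north

Circle about each station: x² + y² = 57.53²; (x + 15.3)² + (y − 48.1)² = 31.16²; (x + 36.7)² + (y + 74.2)² = 111.16².
Subtracting pairs of circle equations eliminates x²+y² and gives linear equations (the radical axes):
-30.6 x + 96.2 y = 4886.46
-73.4 x − 148.4 y = -2194.31
Solving the 2×2 system: x ≈ -44.3, y ≈ 36.7 km.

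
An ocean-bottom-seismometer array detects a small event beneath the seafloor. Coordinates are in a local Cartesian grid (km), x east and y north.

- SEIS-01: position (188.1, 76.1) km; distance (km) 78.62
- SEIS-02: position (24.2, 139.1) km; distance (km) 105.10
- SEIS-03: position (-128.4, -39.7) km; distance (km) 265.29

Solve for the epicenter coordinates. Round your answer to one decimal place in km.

Circle about each station: (x − 188.1)² + (y − 76.1)² = 78.62²; (x − 24.2)² + (y − 139.1)² = 105.10²; (x + 128.4)² + (y + 39.7)² = 265.29².
Subtracting pairs of circle equations eliminates x²+y² and gives linear equations (the radical axes):
-327.8 x + 126.0 y = -26103.28
-633.0 x − 231.6 y = -87307.85
Solving the 2×2 system: x ≈ 109.5, y ≈ 77.7 km.
Check against SEIS-01 (with the unrounded x, y): √((x − 188.1)²+(y − 76.1)²) = 78.62 ≈ 78.62 km. ✓

(109.5, 77.7)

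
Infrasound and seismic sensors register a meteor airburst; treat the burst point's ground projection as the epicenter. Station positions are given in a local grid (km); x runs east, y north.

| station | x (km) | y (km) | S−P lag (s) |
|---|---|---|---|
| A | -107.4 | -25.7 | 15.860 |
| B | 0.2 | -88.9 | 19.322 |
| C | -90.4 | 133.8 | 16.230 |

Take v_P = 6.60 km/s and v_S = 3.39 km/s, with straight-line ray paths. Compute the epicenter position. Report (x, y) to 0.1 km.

x ≈ -21.6 km, y ≈ 44.0 km

Distance from S−P lag: d = Δt · v_P v_S / (v_P − v_S) = Δt · (6.60·3.39)/(6.60−3.39) ≈ 6.9701·Δt.
So d_A = 110.55, d_B = 134.68, d_C = 113.12 km.
Circle about each station: (x + 107.4)² + (y + 25.7)² = 110.55²; (x − 0.2)² + (y + 88.9)² = 134.68²; (x + 90.4)² + (y − 133.8)² = 113.12².
Subtracting pairs of circle equations eliminates x²+y² and gives linear equations (the radical axes):
215.2 x − 126.4 y = -10209.40
34.0 x + 319.0 y = 13304.52
Solving the 2×2 system: x ≈ -21.6, y ≈ 44.0 km.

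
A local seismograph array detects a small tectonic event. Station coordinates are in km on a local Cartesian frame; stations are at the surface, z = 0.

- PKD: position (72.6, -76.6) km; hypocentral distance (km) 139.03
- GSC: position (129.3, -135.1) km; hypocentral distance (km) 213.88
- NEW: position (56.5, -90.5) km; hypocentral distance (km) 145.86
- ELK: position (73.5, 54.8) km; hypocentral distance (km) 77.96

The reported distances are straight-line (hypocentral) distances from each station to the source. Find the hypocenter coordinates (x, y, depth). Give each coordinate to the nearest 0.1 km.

x ≈ 18.4 km, y ≈ 39.9 km, depth ≈ 53.1 km

Each station gives a sphere (x−x_i)² + (y−y_i)² + z² = d_i² (stations at z=0).
Subtracting the PKD sphere from GSC and NEW: z² cancels, leaving linear equations in x and y:
113.4 x − 117.0 y = -2583.13
-32.2 x − 27.8 y = -1701.62
Solving: x ≈ 18.393, y ≈ 39.905 km (keep extra digits for the depth step; rounded: 18.4, 39.9).
Then from the PKD sphere: z² = 139.03² − (x − 72.6)² − (y + 76.6)² with x = 18.393, y = 39.905, so z ≈ 53.080 ≈ 53.1 km.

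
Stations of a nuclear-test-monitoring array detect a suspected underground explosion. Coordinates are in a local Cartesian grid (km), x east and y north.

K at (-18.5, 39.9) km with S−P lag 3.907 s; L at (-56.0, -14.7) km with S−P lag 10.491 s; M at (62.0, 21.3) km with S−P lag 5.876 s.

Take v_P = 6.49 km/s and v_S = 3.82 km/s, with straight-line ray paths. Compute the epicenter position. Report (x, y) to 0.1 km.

Distance from S−P lag: d = Δt · v_P v_S / (v_P − v_S) = Δt · (6.49·3.82)/(6.49−3.82) ≈ 9.2853·Δt.
So d_K = 36.28, d_L = 97.41, d_M = 54.56 km.
Circle about each station: (x + 18.5)² + (y − 39.9)² = 36.28²; (x + 56.0)² + (y + 14.7)² = 97.41²; (x − 62.0)² + (y − 21.3)² = 54.56².
Subtracting pairs of circle equations eliminates x²+y² and gives linear equations (the radical axes):
-75.0 x − 109.2 y = -6754.64
161.0 x − 37.2 y = 702.87
Solving the 2×2 system: x ≈ 16.1, y ≈ 50.8 km.

16.1 km east, 50.8 km north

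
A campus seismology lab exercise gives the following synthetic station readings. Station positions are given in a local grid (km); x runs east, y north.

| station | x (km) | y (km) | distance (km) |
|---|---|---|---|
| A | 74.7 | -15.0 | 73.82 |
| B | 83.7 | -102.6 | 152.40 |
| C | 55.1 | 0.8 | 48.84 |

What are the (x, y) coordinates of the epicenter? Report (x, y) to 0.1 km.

Circle about each station: (x − 74.7)² + (y + 15.0)² = 73.82²; (x − 83.7)² + (y + 102.6)² = 152.40²; (x − 55.1)² + (y − 0.8)² = 48.84².
Subtracting the A equation from the B and C equations removes the quadratic terms:
18.0 x − 175.2 y = -6049.01
-39.2 x + 31.6 y = 295.61
Solving the 2×2 system: x ≈ 22.1, y ≈ 36.8 km.

(22.1, 36.8)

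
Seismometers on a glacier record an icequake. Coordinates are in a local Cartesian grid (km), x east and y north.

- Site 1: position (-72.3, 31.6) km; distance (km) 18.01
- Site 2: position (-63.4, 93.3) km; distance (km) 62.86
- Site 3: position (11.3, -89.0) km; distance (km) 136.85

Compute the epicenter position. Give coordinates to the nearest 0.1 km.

Circle about each station: (x + 72.3)² + (y − 31.6)² = 18.01²; (x + 63.4)² + (y − 93.3)² = 62.86²; (x − 11.3)² + (y + 89.0)² = 136.85².
Subtracting the Site 1 equation from the Site 2 and Site 3 equations removes the quadratic terms:
17.8 x + 123.4 y = 2871.58
167.2 x − 241.2 y = -16580.72
Solving the 2×2 system: x ≈ -54.3, y ≈ 31.1 km.
Check against Site 1 (with the unrounded x, y): √((x + 72.3)²+(y − 31.6)²) = 18.01 ≈ 18.01 km. ✓

x ≈ -54.3 km, y ≈ 31.1 km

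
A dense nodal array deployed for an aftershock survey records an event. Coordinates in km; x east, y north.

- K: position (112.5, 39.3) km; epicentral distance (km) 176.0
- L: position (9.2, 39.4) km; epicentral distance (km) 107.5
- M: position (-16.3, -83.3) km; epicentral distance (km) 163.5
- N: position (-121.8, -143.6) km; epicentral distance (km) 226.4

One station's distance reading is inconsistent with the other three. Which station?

L

Solve using three stations at a time. Using K, M, N (subtract circle equations pairwise → linear system) gives (x, y) ≈ (-60.3, 74.5).
Distances from that point to each station vs reported:
  K: calculated 176.3 vs reported 176.0 → residual 0.3 km
  L: calculated 77.9 vs reported 107.5 → residual 29.6 km
  M: calculated 163.9 vs reported 163.5 → residual 0.4 km
  N: calculated 226.7 vs reported 226.4 → residual 0.3 km
K, M, N are mutually consistent (residuals ≈ 0); L is off by 29.6 km.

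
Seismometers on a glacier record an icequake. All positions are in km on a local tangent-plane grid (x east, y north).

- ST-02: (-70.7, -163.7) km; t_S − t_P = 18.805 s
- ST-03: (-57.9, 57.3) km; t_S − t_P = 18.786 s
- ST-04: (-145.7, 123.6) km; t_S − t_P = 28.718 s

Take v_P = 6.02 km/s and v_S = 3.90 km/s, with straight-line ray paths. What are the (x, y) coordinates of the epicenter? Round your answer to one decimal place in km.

Distance from S−P lag: d = Δt · v_P v_S / (v_P − v_S) = Δt · (6.02·3.90)/(6.02−3.90) ≈ 11.0745·Δt.
So d_ST-02 = 208.26, d_ST-03 = 208.05, d_ST-04 = 318.04 km.
Circle about each station: (x + 70.7)² + (y + 163.7)² = 208.26²; (x + 57.9)² + (y − 57.3)² = 208.05²; (x + 145.7)² + (y − 123.6)² = 318.04².
Subtracting pairs of circle equations eliminates x²+y² and gives linear equations (the radical axes):
25.6 x + 442.0 y = -25073.05
-150.0 x + 574.6 y = -53067.94
Solving the 2×2 system: x ≈ 111.7, y ≈ -63.2 km.
Check against ST-02 (with the unrounded x, y): √((x + 70.7)²+(y + 163.7)²) = 208.26 ≈ 208.26 km. ✓

(111.7, -63.2)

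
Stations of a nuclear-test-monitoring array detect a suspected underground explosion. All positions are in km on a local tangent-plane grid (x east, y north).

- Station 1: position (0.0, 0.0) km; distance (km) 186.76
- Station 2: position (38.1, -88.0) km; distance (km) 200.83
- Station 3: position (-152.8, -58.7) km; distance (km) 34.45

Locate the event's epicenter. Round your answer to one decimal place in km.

Circle about each station: x² + y² = 186.76²; (x − 38.1)² + (y + 88.0)² = 200.83²; (x + 152.8)² + (y + 58.7)² = 34.45².
Subtracting the Station 1 equation from the Station 2 and Station 3 equations removes the quadratic terms:
76.2 x − 176.0 y = 3742.22
-305.6 x − 117.4 y = 60486.03
Solving the 2×2 system: x ≈ -162.7, y ≈ -91.7 km.

-162.7 km east, -91.7 km north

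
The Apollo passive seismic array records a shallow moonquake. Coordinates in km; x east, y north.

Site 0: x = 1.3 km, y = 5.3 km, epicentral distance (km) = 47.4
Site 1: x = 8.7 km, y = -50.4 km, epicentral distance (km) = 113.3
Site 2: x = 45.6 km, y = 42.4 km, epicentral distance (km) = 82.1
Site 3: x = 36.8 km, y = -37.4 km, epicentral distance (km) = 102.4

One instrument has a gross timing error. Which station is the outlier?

Solve using three stations at a time. Using Site 0, Site 2, Site 3 (subtract circle equations pairwise → linear system) gives (x, y) ≈ (-36.2, 34.5).
Distances from that point to each station vs reported:
  Site 0: calculated 47.5 vs reported 47.4 → residual 0.1 km
  Site 1: calculated 96.0 vs reported 113.3 → residual 17.3 km
  Site 2: calculated 82.2 vs reported 82.1 → residual 0.1 km
  Site 3: calculated 102.5 vs reported 102.4 → residual 0.1 km
Site 0, Site 2, Site 3 are mutually consistent (residuals ≈ 0); Site 1 is off by 17.3 km.

Site 1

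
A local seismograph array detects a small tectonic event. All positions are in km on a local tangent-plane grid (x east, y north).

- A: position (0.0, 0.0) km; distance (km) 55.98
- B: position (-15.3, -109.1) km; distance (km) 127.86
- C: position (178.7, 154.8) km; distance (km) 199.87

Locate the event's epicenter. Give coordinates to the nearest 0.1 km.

Circle about each station: x² + y² = 55.98²; (x + 15.3)² + (y + 109.1)² = 127.86²; (x − 178.7)² + (y − 154.8)² = 199.87².
Subtracting the A equation from the B and C equations removes the quadratic terms:
-30.6 x − 218.2 y = -1077.52
357.4 x + 309.6 y = 19082.47
Solving the 2×2 system: x ≈ 55.9, y ≈ -2.9 km.

55.9 km east, -2.9 km north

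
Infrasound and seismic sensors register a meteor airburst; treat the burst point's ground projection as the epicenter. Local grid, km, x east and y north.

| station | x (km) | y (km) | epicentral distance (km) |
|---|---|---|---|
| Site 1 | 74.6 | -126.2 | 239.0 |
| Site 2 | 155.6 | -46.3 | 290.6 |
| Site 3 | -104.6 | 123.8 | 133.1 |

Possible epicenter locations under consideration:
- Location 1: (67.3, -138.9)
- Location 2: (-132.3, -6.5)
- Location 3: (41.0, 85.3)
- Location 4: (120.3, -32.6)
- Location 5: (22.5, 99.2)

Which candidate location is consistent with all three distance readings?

Location 2

For each candidate, compare |candidate − station| to the reported distance:
Location 1: residuals Site 1 224.4, Site 2 162.6, Site 3 180.8 → max 224.4 km
Location 2: residuals Site 1 0.0, Site 2 0.0, Site 3 0.1 → max 0.1 km
Location 3: residuals Site 1 24.8, Site 2 116.1, Site 3 17.5 → max 116.1 km
Location 4: residuals Site 1 134.8, Site 2 252.7, Site 3 140.8 → max 252.7 km
Location 5: residuals Site 1 7.7, Site 2 93.4, Site 3 3.6 → max 93.4 km
Only Location 2 has all residuals ≈ 0.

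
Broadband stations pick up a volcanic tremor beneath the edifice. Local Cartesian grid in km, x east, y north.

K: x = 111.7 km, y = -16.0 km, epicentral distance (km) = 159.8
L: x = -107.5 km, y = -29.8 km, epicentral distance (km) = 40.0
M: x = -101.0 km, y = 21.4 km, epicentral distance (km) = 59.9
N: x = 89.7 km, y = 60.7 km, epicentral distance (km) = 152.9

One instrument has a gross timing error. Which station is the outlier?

Solve using three stations at a time. Using K, M, N (subtract circle equations pairwise → linear system) gives (x, y) ≈ (-47.8, -6.2).
Distances from that point to each station vs reported:
  K: calculated 159.8 vs reported 159.8 → residual 0.0 km
  L: calculated 64.2 vs reported 40.0 → residual 24.2 km
  M: calculated 59.9 vs reported 59.9 → residual 0.0 km
  N: calculated 152.9 vs reported 152.9 → residual 0.0 km
K, M, N are mutually consistent (residuals ≈ 0); L is off by 24.2 km.

L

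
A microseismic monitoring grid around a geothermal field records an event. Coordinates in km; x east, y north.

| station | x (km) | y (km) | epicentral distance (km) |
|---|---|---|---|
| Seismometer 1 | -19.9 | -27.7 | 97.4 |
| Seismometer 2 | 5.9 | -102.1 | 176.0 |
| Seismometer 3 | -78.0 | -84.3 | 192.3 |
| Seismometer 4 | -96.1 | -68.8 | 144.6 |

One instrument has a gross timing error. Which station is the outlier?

Seismometer 3

Solve using three stations at a time. Using Seismometer 1, Seismometer 2, Seismometer 4 (subtract circle equations pairwise → linear system) gives (x, y) ≈ (-44.9, 66.4).
Distances from that point to each station vs reported:
  Seismometer 1: calculated 97.3 vs reported 97.4 → residual 0.1 km
  Seismometer 2: calculated 176.0 vs reported 176.0 → residual 0.0 km
  Seismometer 3: calculated 154.3 vs reported 192.3 → residual 38.0 km
  Seismometer 4: calculated 144.6 vs reported 144.6 → residual 0.0 km
Seismometer 1, Seismometer 2, Seismometer 4 are mutually consistent (residuals ≈ 0); Seismometer 3 is off by 38.0 km.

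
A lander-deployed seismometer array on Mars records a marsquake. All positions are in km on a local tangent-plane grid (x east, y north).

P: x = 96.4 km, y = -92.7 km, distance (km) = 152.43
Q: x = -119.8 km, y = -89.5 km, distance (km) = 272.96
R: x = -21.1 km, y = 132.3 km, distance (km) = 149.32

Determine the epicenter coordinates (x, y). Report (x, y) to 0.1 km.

Circle about each station: (x − 96.4)² + (y + 92.7)² = 152.43²; (x + 119.8)² + (y + 89.5)² = 272.96²; (x + 21.1)² + (y − 132.3)² = 149.32².
Subtracting the P equation from the Q and R equations removes the quadratic terms:
-432.4 x + 6.4 y = -46796.22
-235.0 x + 450.0 y = 1000.69
Solving the 2×2 system: x ≈ 109.1, y ≈ 59.2 km.

x ≈ 109.1 km, y ≈ 59.2 km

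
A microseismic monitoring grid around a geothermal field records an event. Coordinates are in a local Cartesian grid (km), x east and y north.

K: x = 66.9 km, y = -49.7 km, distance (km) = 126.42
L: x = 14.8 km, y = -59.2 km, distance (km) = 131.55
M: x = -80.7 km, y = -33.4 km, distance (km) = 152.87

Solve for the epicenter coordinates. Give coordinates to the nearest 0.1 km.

30.6 km east, 71.4 km north

Circle about each station: (x − 66.9)² + (y + 49.7)² = 126.42²; (x − 14.8)² + (y + 59.2)² = 131.55²; (x + 80.7)² + (y + 33.4)² = 152.87².
Subtracting pairs of circle equations eliminates x²+y² and gives linear equations (the radical axes):
-104.2 x − 19.0 y = -4545.41
-295.2 x + 32.6 y = -6704.87
Solving the 2×2 system: x ≈ 30.6, y ≈ 71.4 km.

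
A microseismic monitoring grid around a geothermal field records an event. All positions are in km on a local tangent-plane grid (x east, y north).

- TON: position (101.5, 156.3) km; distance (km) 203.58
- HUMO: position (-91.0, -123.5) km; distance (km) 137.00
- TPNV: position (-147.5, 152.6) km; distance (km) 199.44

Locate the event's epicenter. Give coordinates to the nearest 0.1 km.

-24.0 km east, -4.0 km north

Circle about each station: (x − 101.5)² + (y − 156.3)² = 203.58²; (x + 91.0)² + (y + 123.5)² = 137.00²; (x + 147.5)² + (y − 152.6)² = 199.44².
Subtracting the TON equation from the HUMO and TPNV equations removes the quadratic terms:
-385.0 x − 559.6 y = 11477.13
-498.0 x − 7.4 y = 11979.57
Solving the 2×2 system: x ≈ -24.0, y ≈ -4.0 km.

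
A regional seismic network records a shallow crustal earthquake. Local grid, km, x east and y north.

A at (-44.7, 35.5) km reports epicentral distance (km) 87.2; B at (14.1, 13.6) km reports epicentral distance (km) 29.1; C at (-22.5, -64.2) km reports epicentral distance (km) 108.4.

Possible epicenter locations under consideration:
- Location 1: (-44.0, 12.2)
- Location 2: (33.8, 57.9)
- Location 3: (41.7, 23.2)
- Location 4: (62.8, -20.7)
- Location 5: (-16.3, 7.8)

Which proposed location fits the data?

Location 3

For each candidate, compare |candidate − station| to the reported distance:
Location 1: residuals A 63.9, B 29.0, C 29.0 → max 63.9 km
Location 2: residuals A 5.6, B 19.4, C 26.1 → max 26.1 km
Location 3: residuals A 0.1, B 0.1, C 0.0 → max 0.1 km
Location 4: residuals A 34.1, B 30.5, C 12.6 → max 34.1 km
Location 5: residuals A 47.5, B 1.8, C 36.1 → max 47.5 km
Only Location 3 has all residuals ≈ 0.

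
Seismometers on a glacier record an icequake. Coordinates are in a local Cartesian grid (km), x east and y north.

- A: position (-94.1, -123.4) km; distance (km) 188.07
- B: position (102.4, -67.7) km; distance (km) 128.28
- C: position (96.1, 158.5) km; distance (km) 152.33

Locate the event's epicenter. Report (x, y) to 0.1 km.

Circle about each station: (x + 94.1)² + (y + 123.4)² = 188.07²; (x − 102.4)² + (y + 67.7)² = 128.28²; (x − 96.1)² + (y − 158.5)² = 152.33².
Subtracting pairs of circle equations eliminates x²+y² and gives linear equations (the radical axes):
393.0 x + 111.4 y = 9901.25
380.4 x + 563.8 y = 22440.99
Solving the 2×2 system: x ≈ 17.2, y ≈ 28.2 km.

(17.2, 28.2)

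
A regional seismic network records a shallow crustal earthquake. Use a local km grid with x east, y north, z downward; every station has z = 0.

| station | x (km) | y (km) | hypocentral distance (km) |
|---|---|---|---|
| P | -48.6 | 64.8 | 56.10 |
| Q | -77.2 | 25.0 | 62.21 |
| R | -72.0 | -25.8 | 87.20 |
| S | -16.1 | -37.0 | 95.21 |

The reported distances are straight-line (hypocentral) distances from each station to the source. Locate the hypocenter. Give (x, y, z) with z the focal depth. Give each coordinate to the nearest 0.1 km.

Each station gives a sphere (x−x_i)² + (y−y_i)² + z² = d_i² (stations at z=0).
Subtracting the P sphere from Q and R: z² cancels, leaving linear equations in x and y:
-57.2 x − 79.6 y = -699.03
-46.8 x − 181.2 y = -5167.99
Solving: x ≈ -42.882, y ≈ 39.596 km (keep extra digits for the depth step; rounded: -42.9, 39.6).
Then from the P sphere: z² = 56.10² − (x + 48.6)² − (y − 64.8)² with x = -42.882, y = 39.596, so z ≈ 49.792 ≈ 49.8 km.

x ≈ -42.9 km, y ≈ 39.6 km, depth ≈ 49.8 km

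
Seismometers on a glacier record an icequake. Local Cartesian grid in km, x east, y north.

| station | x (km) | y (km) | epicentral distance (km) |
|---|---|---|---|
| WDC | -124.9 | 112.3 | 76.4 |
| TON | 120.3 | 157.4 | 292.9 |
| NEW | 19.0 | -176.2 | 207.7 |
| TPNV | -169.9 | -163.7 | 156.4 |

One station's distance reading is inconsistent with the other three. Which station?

WDC

Solve using three stations at a time. Using TON, NEW, TPNV (subtract circle equations pairwise → linear system) gives (x, y) ≈ (-114.8, -17.3).
Distances from that point to each station vs reported:
  WDC: calculated 130.0 vs reported 76.4 → residual 53.6 km
  TON: calculated 292.9 vs reported 292.9 → residual 0.0 km
  NEW: calculated 207.7 vs reported 207.7 → residual 0.0 km
  TPNV: calculated 156.4 vs reported 156.4 → residual 0.0 km
TON, NEW, TPNV are mutually consistent (residuals ≈ 0); WDC is off by 53.6 km.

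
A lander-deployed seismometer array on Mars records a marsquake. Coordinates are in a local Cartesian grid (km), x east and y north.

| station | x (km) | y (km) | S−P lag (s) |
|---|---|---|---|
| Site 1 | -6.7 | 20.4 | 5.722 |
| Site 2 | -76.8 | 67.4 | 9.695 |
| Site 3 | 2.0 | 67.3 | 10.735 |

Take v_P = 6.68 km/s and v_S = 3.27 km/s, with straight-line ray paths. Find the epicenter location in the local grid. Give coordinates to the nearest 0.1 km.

Distance from S−P lag: d = Δt · v_P v_S / (v_P − v_S) = Δt · (6.68·3.27)/(6.68−3.27) ≈ 6.4057·Δt.
So d_Site 1 = 36.65, d_Site 2 = 62.10, d_Site 3 = 68.77 km.
Circle about each station: (x + 6.7)² + (y − 20.4)² = 36.65²; (x + 76.8)² + (y − 67.4)² = 62.10²; (x − 2.0)² + (y − 67.3)² = 68.77².
Subtracting pairs of circle equations eliminates x²+y² and gives linear equations (the radical axes):
-140.2 x + 94.0 y = 7466.76
17.4 x + 93.8 y = 686.15
Solving the 2×2 system: x ≈ -43.0, y ≈ 15.3 km.

(-43.0, 15.3)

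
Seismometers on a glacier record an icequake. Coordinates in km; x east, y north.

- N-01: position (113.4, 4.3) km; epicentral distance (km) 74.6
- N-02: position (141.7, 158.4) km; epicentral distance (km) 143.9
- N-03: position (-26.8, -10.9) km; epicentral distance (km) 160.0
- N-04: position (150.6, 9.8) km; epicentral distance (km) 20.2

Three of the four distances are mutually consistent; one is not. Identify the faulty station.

N-01

Solve using three stations at a time. Using N-02, N-03, N-04 (subtract circle equations pairwise → linear system) gives (x, y) ≈ (131.1, 14.9).
Distances from that point to each station vs reported:
  N-01: calculated 20.6 vs reported 74.6 → residual 54.0 km
  N-02: calculated 143.9 vs reported 143.9 → residual 0.0 km
  N-03: calculated 160.0 vs reported 160.0 → residual 0.0 km
  N-04: calculated 20.2 vs reported 20.2 → residual 0.0 km
N-02, N-03, N-04 are mutually consistent (residuals ≈ 0); N-01 is off by 54.0 km.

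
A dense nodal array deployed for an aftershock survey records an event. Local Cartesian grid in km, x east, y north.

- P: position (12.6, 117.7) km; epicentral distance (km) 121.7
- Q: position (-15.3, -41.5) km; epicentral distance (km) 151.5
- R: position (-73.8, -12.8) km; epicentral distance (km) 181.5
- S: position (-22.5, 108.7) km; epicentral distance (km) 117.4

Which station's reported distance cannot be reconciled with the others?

Solve using three stations at a time. Using Q, R, S (subtract circle equations pairwise → linear system) gives (x, y) ≈ (88.1, 69.3).
Distances from that point to each station vs reported:
  P: calculated 89.7 vs reported 121.7 → residual 32.0 km
  Q: calculated 151.5 vs reported 151.5 → residual 0.0 km
  R: calculated 181.5 vs reported 181.5 → residual 0.0 km
  S: calculated 117.5 vs reported 117.4 → residual 0.1 km
Q, R, S are mutually consistent (residuals ≈ 0); P is off by 32.0 km.

P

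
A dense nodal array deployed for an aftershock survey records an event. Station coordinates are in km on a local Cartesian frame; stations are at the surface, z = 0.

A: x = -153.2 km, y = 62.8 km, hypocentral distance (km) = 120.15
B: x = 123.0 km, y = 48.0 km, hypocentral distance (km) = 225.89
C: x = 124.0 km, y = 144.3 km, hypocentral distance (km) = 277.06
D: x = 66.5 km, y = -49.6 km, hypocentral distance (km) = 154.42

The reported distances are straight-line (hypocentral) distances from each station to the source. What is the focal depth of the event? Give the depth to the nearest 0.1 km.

z ≈ 18.0 km

Each station gives a sphere (x−x_i)² + (y−y_i)² + z² = d_i² (stations at z=0).
Subtracting the A sphere from B and C: z² cancels, leaving linear equations in x and y:
552.4 x − 29.6 y = -46571.35
554.4 x + 163.0 y = -53541.81
Solving: x ≈ -86.199, y ≈ -35.296 km (keep extra digits for the depth step; rounded: -86.2, -35.3).
Then from the A sphere: z² = 120.15² − (x + 153.2)² − (y − 62.8)² with x = -86.199, y = -35.296, so z ≈ 18.002 ≈ 18.0 km.
Check against D (with the unrounded solution): distance 154.42 ≈ 154.42 km. ✓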